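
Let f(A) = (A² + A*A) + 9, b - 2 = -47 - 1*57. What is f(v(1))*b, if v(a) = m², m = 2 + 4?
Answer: -265302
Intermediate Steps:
m = 6
v(a) = 36 (v(a) = 6² = 36)
b = -102 (b = 2 + (-47 - 1*57) = 2 + (-47 - 57) = 2 - 104 = -102)
f(A) = 9 + 2*A² (f(A) = (A² + A²) + 9 = 2*A² + 9 = 9 + 2*A²)
f(v(1))*b = (9 + 2*36²)*(-102) = (9 + 2*1296)*(-102) = (9 + 2592)*(-102) = 2601*(-102) = -265302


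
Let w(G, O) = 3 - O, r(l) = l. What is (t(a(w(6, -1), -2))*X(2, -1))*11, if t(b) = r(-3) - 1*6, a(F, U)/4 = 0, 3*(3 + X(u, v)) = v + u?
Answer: 264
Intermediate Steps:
X(u, v) = -3 + u/3 + v/3 (X(u, v) = -3 + (v + u)/3 = -3 + (u + v)/3 = -3 + (u/3 + v/3) = -3 + u/3 + v/3)
a(F, U) = 0 (a(F, U) = 4*0 = 0)
t(b) = -9 (t(b) = -3 - 1*6 = -3 - 6 = -9)
(t(a(w(6, -1), -2))*X(2, -1))*11 = -9*(-3 + (1/3)*2 + (1/3)*(-1))*11 = -9*(-3 + 2/3 - 1/3)*11 = -9*(-8/3)*11 = 24*11 = 264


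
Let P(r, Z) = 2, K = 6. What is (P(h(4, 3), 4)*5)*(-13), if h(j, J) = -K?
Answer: -130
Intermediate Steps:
h(j, J) = -6 (h(j, J) = -1*6 = -6)
(P(h(4, 3), 4)*5)*(-13) = (2*5)*(-13) = 10*(-13) = -130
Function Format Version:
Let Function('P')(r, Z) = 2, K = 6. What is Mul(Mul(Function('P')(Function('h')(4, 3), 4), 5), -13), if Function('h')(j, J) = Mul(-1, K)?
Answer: -130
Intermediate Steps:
Function('h')(j, J) = -6 (Function('h')(j, J) = Mul(-1, 6) = -6)
Mul(Mul(Function('P')(Function('h')(4, 3), 4), 5), -13) = Mul(Mul(2, 5), -13) = Mul(10, -13) = -130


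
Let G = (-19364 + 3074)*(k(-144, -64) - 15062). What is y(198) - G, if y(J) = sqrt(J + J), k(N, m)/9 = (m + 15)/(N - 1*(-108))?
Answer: -490320855/2 + 6*sqrt(11) ≈ -2.4516e+8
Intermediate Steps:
k(N, m) = 9*(15 + m)/(108 + N) (k(N, m) = 9*((m + 15)/(N - 1*(-108))) = 9*((15 + m)/(N + 108)) = 9*((15 + m)/(108 + N)) = 9*(15 + m)/(108 + N))
y(J) = sqrt(2)*sqrt(J) (y(J) = sqrt(2*J) = sqrt(2)*sqrt(J))
G = 490320855/2 (G = (-19364 + 3074)*(9*(15 - 64)/(108 - 144) - 15062) = -16290*(9*(-49)/(-36) - 15062) = -16290*(9*(-1/36)*(-49) - 15062) = -16290*(49/4 - 15062) = -16290*(-60199/4) = 490320855/2 ≈ 2.4516e+8)
y(198) - G = sqrt(2)*sqrt(198) - 1*490320855/2 = sqrt(2)*(3*sqrt(22)) - 490320855/2 = 6*sqrt(11) - 490320855/2 = -490320855/2 + 6*sqrt(11)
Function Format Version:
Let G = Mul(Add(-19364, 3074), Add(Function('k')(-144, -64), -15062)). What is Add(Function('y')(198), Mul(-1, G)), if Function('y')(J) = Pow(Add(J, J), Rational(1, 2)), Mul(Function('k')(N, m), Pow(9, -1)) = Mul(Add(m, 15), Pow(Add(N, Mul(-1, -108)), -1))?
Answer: Add(Rational(-490320855, 2), Mul(6, Pow(11, Rational(1, 2)))) ≈ -2.4516e+8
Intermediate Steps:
Function('k')(N, m) = Mul(9, Pow(Add(108, N), -1), Add(15, m)) (Function('k')(N, m) = Mul(9, Mul(Add(m, 15), Pow(Add(N, Mul(-1, -108)), -1))) = Mul(9, Mul(Add(15, m), Pow(Add(N, 108), -1))) = Mul(9, Mul(Add(15, m), Pow(Add(108, N), -1))) = Mul(9, Mul(Pow(Add(108, N), -1), Add(15, m))) = Mul(9, Pow(Add(108, N), -1), Add(15, m)))
Function('y')(J) = Mul(Pow(2, Rational(1, 2)), Pow(J, Rational(1, 2))) (Function('y')(J) = Pow(Mul(2, J), Rational(1, 2)) = Mul(Pow(2, Rational(1, 2)), Pow(J, Rational(1, 2))))
G = Rational(490320855, 2) (G = Mul(Add(-19364, 3074), Add(Mul(9, Pow(Add(108, -144), -1), Add(15, -64)), -15062)) = Mul(-16290, Add(Mul(9, Pow(-36, -1), -49), -15062)) = Mul(-16290, Add(Mul(9, Rational(-1, 36), -49), -15062)) = Mul(-16290, Add(Rational(49, 4), -15062)) = Mul(-16290, Rational(-60199, 4)) = Rational(490320855, 2) ≈ 2.4516e+8)
Add(Function('y')(198), Mul(-1, G)) = Add(Mul(Pow(2, Rational(1, 2)), Pow(198, Rational(1, 2))), Mul(-1, Rational(490320855, 2))) = Add(Mul(Pow(2, Rational(1, 2)), Mul(3, Pow(22, Rational(1, 2)))), Rational(-490320855, 2)) = Add(Mul(6, Pow(11, Rational(1, 2))), Rational(-490320855, 2)) = Add(Rational(-490320855, 2), Mul(6, Pow(11, Rational(1, 2))))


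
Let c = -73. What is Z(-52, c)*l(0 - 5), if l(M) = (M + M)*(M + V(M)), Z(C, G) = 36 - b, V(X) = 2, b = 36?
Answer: 0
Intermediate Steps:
Z(C, G) = 0 (Z(C, G) = 36 - 1*36 = 36 - 36 = 0)
l(M) = 2*M*(2 + M) (l(M) = (M + M)*(M + 2) = (2*M)*(2 + M) = 2*M*(2 + M))
Z(-52, c)*l(0 - 5) = 0*(2*(0 - 5)*(2 + (0 - 5))) = 0*(2*(-5)*(2 - 5)) = 0*(2*(-5)*(-3)) = 0*30 = 0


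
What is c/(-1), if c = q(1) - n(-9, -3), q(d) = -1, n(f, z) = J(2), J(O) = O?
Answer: 3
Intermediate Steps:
n(f, z) = 2
c = -3 (c = -1 - 1*2 = -1 - 2 = -3)
c/(-1) = -3/(-1) = -3*(-1) = 3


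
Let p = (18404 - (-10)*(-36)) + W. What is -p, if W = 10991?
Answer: -29035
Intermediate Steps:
p = 29035 (p = (18404 - (-10)*(-36)) + 10991 = (18404 - 1*360) + 10991 = (18404 - 360) + 10991 = 18044 + 10991 = 29035)
-p = -1*29035 = -29035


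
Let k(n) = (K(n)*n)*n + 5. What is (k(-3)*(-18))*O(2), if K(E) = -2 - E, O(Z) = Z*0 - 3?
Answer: 756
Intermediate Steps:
O(Z) = -3 (O(Z) = 0 - 3 = -3)
k(n) = 5 + n²*(-2 - n) (k(n) = ((-2 - n)*n)*n + 5 = (n*(-2 - n))*n + 5 = n²*(-2 - n) + 5 = 5 + n²*(-2 - n))
(k(-3)*(-18))*O(2) = ((5 - 1*(-3)²*(2 - 3))*(-18))*(-3) = ((5 - 1*9*(-1))*(-18))*(-3) = ((5 + 9)*(-18))*(-3) = (14*(-18))*(-3) = -252*(-3) = 756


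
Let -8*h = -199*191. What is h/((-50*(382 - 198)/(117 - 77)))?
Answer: -38009/1840 ≈ -20.657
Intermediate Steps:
h = 38009/8 (h = -(-199)*191/8 = -⅛*(-38009) = 38009/8 ≈ 4751.1)
h/((-50*(382 - 198)/(117 - 77))) = 38009/(8*((-50*(382 - 198)/(117 - 77)))) = 38009/(8*((-9200/40))) = 38009/(8*((-50*23/5))) = (38009/8)/(-230) = (38009/8)*(-1/230) = -38009/1840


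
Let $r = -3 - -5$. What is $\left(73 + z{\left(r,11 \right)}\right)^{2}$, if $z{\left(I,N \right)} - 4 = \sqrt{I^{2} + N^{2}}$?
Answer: $6054 + 770 \sqrt{5} \approx 7775.8$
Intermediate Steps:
$r = 2$ ($r = -3 + 5 = 2$)
$z{\left(I,N \right)} = 4 + \sqrt{I^{2} + N^{2}}$
$\left(73 + z{\left(r,11 \right)}\right)^{2} = \left(73 + \left(4 + \sqrt{2^{2} + 11^{2}}\right)\right)^{2} = \left(73 + \left(4 + \sqrt{4 + 121}\right)\right)^{2} = \left(73 + \left(4 + \sqrt{125}\right)\right)^{2} = \left(73 + \left(4 + 5 \sqrt{5}\right)\right)^{2} = \left(77 + 5 \sqrt{5}\right)^{2}$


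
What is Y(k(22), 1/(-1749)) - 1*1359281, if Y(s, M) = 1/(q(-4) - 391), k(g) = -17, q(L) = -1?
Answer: -532838153/392 ≈ -1.3593e+6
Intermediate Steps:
Y(s, M) = -1/392 (Y(s, M) = 1/(-1 - 391) = 1/(-392) = -1/392)
Y(k(22), 1/(-1749)) - 1*1359281 = -1/392 - 1*1359281 = -1/392 - 1359281 = -532838153/392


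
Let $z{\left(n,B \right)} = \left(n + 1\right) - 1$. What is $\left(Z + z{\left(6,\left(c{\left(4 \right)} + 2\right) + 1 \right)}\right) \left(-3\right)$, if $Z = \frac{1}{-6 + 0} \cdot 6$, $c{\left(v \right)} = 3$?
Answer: $-15$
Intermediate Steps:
$z{\left(n,B \right)} = n$ ($z{\left(n,B \right)} = \left(1 + n\right) - 1 = n$)
$Z = -1$ ($Z = \frac{1}{-6} \cdot 6 = \left(- \frac{1}{6}\right) 6 = -1$)
$\left(Z + z{\left(6,\left(c{\left(4 \right)} + 2\right) + 1 \right)}\right) \left(-3\right) = \left(-1 + 6\right) \left(-3\right) = 5 \left(-3\right) = -15$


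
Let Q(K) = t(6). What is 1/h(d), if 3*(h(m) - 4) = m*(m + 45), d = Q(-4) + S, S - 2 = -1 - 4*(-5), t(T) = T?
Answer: 1/652 ≈ 0.0015337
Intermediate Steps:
Q(K) = 6
S = 21 (S = 2 + (-1 - 4*(-5)) = 2 + (-1 + 20) = 2 + 19 = 21)
d = 27 (d = 6 + 21 = 27)
h(m) = 4 + m*(45 + m)/3 (h(m) = 4 + (m*(m + 45))/3 = 4 + (m*(45 + m))/3 = 4 + m*(45 + m)/3)
1/h(d) = 1/(4 + 15*27 + (⅓)*27²) = 1/(4 + 405 + (⅓)*729) = 1/(4 + 405 + 243) = 1/652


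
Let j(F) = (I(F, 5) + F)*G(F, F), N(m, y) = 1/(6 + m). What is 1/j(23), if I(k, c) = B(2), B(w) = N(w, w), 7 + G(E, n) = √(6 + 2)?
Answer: -56/7585 - 16*√2/7585 ≈ -0.010366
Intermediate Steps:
G(E, n) = -7 + 2*√2 (G(E, n) = -7 + √(6 + 2) = -7 + √8 = -7 + 2*√2)
B(w) = 1/(6 + w)
I(k, c) = ⅛ (I(k, c) = 1/(6 + 2) = 1/8 = ⅛)
j(F) = (-7 + 2*√2)*(⅛ + F) (j(F) = (⅛ + F)*(-7 + 2*√2) = (-7 + 2*√2)*(⅛ + F))
1/j(23) = 1/(-(1 + 8*23)*(7 - 2*√2)/8) = 1/(-(1 + 184)*(7 - 2*√2)/8) = 1/(-⅛*185*(7 - 2*√2)) = 1/(-1295/8 + 185*√2/4)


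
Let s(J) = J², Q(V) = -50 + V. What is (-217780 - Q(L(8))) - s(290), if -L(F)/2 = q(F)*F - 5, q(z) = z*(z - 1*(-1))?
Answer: -300688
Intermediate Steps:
q(z) = z*(1 + z) (q(z) = z*(z + 1) = z*(1 + z))
L(F) = 10 - 2*F²*(1 + F) (L(F) = -2*((F*(1 + F))*F - 5) = -2*(F²*(1 + F) - 5) = -2*(-5 + F²*(1 + F)) = 10 - 2*F²*(1 + F))
(-217780 - Q(L(8))) - s(290) = (-217780 - (-50 + (10 - 2*8² - 2*8³))) - 1*290² = (-217780 - (-50 + (10 - 2*64 - 2*512))) - 1*84100 = (-217780 - (-50 + (10 - 128 - 1024))) - 84100 = (-217780 - (-50 - 1142)) - 84100 = (-217780 - 1*(-1192)) - 84100 = (-217780 + 1192) - 84100 = -216588 - 84100 = -300688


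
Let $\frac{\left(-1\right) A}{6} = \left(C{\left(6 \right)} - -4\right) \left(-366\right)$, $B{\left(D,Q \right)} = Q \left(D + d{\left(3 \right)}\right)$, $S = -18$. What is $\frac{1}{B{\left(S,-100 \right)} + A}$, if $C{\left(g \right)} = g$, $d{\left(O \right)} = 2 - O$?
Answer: $\frac{1}{23860} \approx 4.1911 \cdot 10^{-5}$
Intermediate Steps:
$B{\left(D,Q \right)} = Q \left(-1 + D\right)$ ($B{\left(D,Q \right)} = Q \left(D + \left(2 - 3\right)\right) = Q \left(D - 1\right) = Q \left(-1 + D\right)$)
$A = 21960$ ($A = - 6 \left(6 - -4\right) \left(-366\right) = - 6 \left(6 + 4\right) \left(-366\right) = - 6 \cdot 10 \left(-366\right) = \left(-6\right) \left(-3660\right) = 21960$)
$\frac{1}{B{\left(S,-100 \right)} + A} = \frac{1}{- 100 \left(-1 - 18\right) + 21960} = \frac{1}{\left(-100\right) \left(-19\right) + 21960} = \frac{1}{1900 + 21960} = \frac{1}{23860}$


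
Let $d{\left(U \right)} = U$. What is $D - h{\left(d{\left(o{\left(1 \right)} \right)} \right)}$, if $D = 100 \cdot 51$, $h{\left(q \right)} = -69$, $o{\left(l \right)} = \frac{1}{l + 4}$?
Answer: $5169$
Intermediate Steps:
$o{\left(l \right)} = \frac{1}{4 + l}$
$D = 5100$
$D - h{\left(d{\left(o{\left(1 \right)} \right)} \right)} = 5100 - -69 = 5100 + 69 = 5169$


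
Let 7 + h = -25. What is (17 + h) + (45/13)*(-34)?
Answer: -1725/13 ≈ -132.69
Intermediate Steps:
h = -32 (h = -7 - 25 = -32)
(17 + h) + (45/13)*(-34) = (17 - 32) + (45/13)*(-34) = -15 + (45*(1/13))*(-34) = -15 + (45/13)*(-34) = -15 - 1530/13 = -1725/13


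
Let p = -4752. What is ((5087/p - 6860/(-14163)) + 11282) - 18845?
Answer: -169682943583/22434192 ≈ -7563.6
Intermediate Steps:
((5087/p - 6860/(-14163)) + 11282) - 18845 = ((5087/(-4752) - 6860/(-14163)) + 11282) - 18845 = ((5087*(-1/4752) - 6860*(-1/14163)) + 11282) - 18845 = ((-5087/4752 + 6860/14163) + 11282) - 18845 = (-13149487/22434192 + 11282) - 18845 = 253089404657/22434192 - 18845 = -169682943583/22434192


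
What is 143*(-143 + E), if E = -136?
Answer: -39897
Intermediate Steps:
143*(-143 + E) = 143*(-143 - 136) = 143*(-279) = -39897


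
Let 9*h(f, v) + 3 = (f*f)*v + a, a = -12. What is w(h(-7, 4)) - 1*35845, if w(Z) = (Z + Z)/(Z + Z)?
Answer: -35844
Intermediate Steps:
h(f, v) = -5/3 + v*f²/9 (h(f, v) = -⅓ + ((f*f)*v - 12)/9 = -⅓ + (f²*v - 12)/9 = -⅓ + (v*f² - 12)/9 = -⅓ + (-12 + v*f²)/9 = -⅓ + (-4/3 + v*f²/9) = -5/3 + v*f²/9)
w(Z) = 1 (w(Z) = (2*Z)/((2*Z)) = (2*Z)*(1/(2*Z)) = 1)
w(h(-7, 4)) - 1*35845 = 1 - 1*35845 = 1 - 35845 = -35844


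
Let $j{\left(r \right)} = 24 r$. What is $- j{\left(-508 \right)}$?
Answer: $12192$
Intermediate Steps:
$- j{\left(-508 \right)} = - 24 \left(-508\right) = \left(-1\right) \left(-12192\right) = 12192$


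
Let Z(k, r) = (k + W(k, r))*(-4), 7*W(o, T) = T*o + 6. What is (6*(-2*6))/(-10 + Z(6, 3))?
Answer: 252/167 ≈ 1.5090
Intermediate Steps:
W(o, T) = 6/7 + T*o/7 (W(o, T) = (T*o + 6)/7 = (6 + T*o)/7 = 6/7 + T*o/7)
Z(k, r) = -24/7 - 4*k - 4*k*r/7 (Z(k, r) = (k + (6/7 + r*k/7))*(-4) = (k + (6/7 + k*r/7))*(-4) = (6/7 + k + k*r/7)*(-4) = -24/7 - 4*k - 4*k*r/7)
(6*(-2*6))/(-10 + Z(6, 3)) = (6*(-2*6))/(-10 + (-24/7 - 4*6 - 4/7*6*3)) = (6*(-12))/(-10 + (-24/7 - 24 - 72/7)) = -72/(-10 - 264/7) = -72/(-334/7) = -72*(-7/334) = 252/167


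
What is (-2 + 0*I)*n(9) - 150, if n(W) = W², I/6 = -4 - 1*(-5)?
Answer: -312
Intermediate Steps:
I = 6 (I = 6*(-4 - 1*(-5)) = 6*(-4 + 5) = 6*1 = 6)
(-2 + 0*I)*n(9) - 150 = (-2 + 0*6)*9² - 150 = (-2 + 0)*81 - 150 = -2*81 - 150 = -162 - 150 = -312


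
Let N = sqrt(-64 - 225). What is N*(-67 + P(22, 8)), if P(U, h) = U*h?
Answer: 1853*I ≈ 1853.0*I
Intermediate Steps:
N = 17*I (N = sqrt(-289) = 17*I ≈ 17.0*I)
N*(-67 + P(22, 8)) = (17*I)*(-67 + 22*8) = (17*I)*(-67 + 176) = (17*I)*109 = 1853*I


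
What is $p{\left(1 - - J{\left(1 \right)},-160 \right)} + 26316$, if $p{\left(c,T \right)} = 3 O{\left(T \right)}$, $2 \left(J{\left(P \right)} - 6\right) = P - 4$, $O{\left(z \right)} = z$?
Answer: $25836$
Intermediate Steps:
$J{\left(P \right)} = 4 + \frac{P}{2}$ ($J{\left(P \right)} = 6 + \frac{P - 4}{2} = 6 + \frac{-4 + P}{2} = 6 + \left(-2 + \frac{P}{2}\right) = 4 + \frac{P}{2}$)
$p{\left(c,T \right)} = 3 T$
$p{\left(1 - - J{\left(1 \right)},-160 \right)} + 26316 = 3 \left(-160\right) + 26316 = -480 + 26316 = 25836$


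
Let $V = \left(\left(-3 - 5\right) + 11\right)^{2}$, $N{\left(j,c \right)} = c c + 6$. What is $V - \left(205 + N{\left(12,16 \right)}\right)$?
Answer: $-458$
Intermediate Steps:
$N{\left(j,c \right)} = 6 + c^{2}$ ($N{\left(j,c \right)} = c^{2} + 6 = 6 + c^{2}$)
$V = 9$ ($V = \left(\left(-3 - 5\right) + 11\right)^{2} = \left(-8 + 11\right)^{2} = 3^{2} = 9$)
$V - \left(205 + N{\left(12,16 \right)}\right) = 9 - \left(205 + \left(6 + 16^{2}\right)\right) = 9 - \left(205 + \left(6 + 256\right)\right) = 9 - \left(205 + 262\right) = 9 - 467 = -458$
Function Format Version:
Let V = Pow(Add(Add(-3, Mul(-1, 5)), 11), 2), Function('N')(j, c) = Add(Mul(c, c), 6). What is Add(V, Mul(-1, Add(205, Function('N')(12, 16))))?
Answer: -458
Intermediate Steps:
Function('N')(j, c) = Add(6, Pow(c, 2)) (Function('N')(j, c) = Add(Pow(c, 2), 6) = Add(6, Pow(c, 2)))
V = 9 (V = Pow(Add(Add(-3, -5), 11), 2) = Pow(Add(-8, 11), 2) = Pow(3, 2) = 9)
Add(V, Mul(-1, Add(205, Function('N')(12, 16)))) = Add(9, Mul(-1, Add(205, Add(6, Pow(16, 2))))) = Add(9, Mul(-1, Add(205, Add(6, 256)))) = Add(9, Mul(-1, Add(205, 262))) = Add(9, Mul(-1, 467)) = Add(9, -467) = -458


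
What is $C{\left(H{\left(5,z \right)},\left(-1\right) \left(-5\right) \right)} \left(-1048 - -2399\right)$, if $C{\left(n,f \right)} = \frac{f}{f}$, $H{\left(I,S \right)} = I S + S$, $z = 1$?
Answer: $1351$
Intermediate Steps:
$H{\left(I,S \right)} = S + I S$
$C{\left(n,f \right)} = 1$
$C{\left(H{\left(5,z \right)},\left(-1\right) \left(-5\right) \right)} \left(-1048 - -2399\right) = 1 \left(-1048 - -2399\right) = 1 \left(-1048 + 2399\right) = 1 \cdot 1351 = 1351$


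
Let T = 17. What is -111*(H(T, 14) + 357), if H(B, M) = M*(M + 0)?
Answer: -61383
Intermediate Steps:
H(B, M) = M² (H(B, M) = M*M = M²)
-111*(H(T, 14) + 357) = -111*(14² + 357) = -111*(196 + 357) = -111*553 = -61383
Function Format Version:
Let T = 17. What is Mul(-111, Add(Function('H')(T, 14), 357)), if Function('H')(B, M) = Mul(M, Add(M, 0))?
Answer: -61383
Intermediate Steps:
Function('H')(B, M) = Pow(M, 2) (Function('H')(B, M) = Mul(M, M) = Pow(M, 2))
Mul(-111, Add(Function('H')(T, 14), 357)) = Mul(-111, Add(Pow(14, 2), 357)) = Mul(-111, Add(196, 357)) = Mul(-111, 553) = -61383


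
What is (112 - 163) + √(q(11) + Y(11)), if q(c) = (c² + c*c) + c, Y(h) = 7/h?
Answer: -51 + 3*√3410/11 ≈ -35.074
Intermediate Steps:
q(c) = c + 2*c² (q(c) = (c² + c²) + c = 2*c² + c = c + 2*c²)
(112 - 163) + √(q(11) + Y(11)) = (112 - 163) + √(11*(1 + 2*11) + 7/11) = -51 + √(11*(1 + 22) + 7*(1/11)) = -51 + √(11*23 + 7/11) = -51 + √(253 + 7/11) = -51 + √(2790/11) = -51 + 3*√3410/11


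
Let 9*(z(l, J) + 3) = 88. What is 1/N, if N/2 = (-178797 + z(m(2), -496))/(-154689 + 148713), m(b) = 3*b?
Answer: 6723/402278 ≈ 0.016712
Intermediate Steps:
z(l, J) = 61/9 (z(l, J) = -3 + (⅑)*88 = -3 + 88/9 = 61/9)
N = 402278/6723 (N = 2*((-178797 + 61/9)/(-154689 + 148713)) = 2*(-1609112/9/(-5976)) = 2*(-1609112/9*(-1/5976)) = 2*(201139/6723) = 402278/6723 ≈ 59.836)
1/N = 1/(402278/6723) = 6723/402278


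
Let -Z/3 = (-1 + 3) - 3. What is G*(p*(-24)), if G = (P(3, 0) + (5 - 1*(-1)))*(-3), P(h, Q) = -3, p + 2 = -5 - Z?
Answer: -2160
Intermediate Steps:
Z = 3 (Z = -3*((-1 + 3) - 3) = -3*(2 - 3) = -3*(-1) = 3)
p = -10 (p = -2 + (-5 - 1*3) = -2 + (-5 - 3) = -2 - 8 = -10)
G = -9 (G = (-3 + (5 - 1*(-1)))*(-3) = (-3 + (5 + 1))*(-3) = (-3 + 6)*(-3) = 3*(-3) = -9)
G*(p*(-24)) = -(-90)*(-24) = -9*240 = -2160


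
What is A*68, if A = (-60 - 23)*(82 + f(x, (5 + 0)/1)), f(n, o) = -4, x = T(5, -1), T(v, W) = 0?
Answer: -440232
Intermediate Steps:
x = 0
A = -6474 (A = (-60 - 23)*(82 - 4) = -83*78 = -6474)
A*68 = -6474*68 = -440232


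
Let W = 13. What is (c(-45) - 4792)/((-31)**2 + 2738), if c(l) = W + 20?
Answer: -4759/3699 ≈ -1.2866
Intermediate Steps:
c(l) = 33 (c(l) = 13 + 20 = 33)
(c(-45) - 4792)/((-31)**2 + 2738) = (33 - 4792)/((-31)**2 + 2738) = -4759/(961 + 2738) = -4759/3699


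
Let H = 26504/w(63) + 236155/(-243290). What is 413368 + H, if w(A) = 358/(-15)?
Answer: 3590664474187/8709782 ≈ 4.1226e+5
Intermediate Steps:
w(A) = -358/15 (w(A) = 358*(-1/15) = -358/15)
H = -9680691589/8709782 (H = 26504/(-358/15) + 236155/(-243290) = 26504*(-15/358) + 236155*(-1/243290) = -198780/179 - 47231/48658 = -9680691589/8709782 ≈ -1111.5)
413368 + H = 413368 - 9680691589/8709782 = 3590664474187/8709782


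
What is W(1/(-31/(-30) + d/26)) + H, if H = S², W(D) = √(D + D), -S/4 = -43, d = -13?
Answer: 29584 + √15/2 ≈ 29586.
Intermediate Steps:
S = 172 (S = -4*(-43) = 172)
W(D) = √2*√D (W(D) = √(2*D) = √2*√D)
H = 29584 (H = 172² = 29584)
W(1/(-31/(-30) + d/26)) + H = √2*√(1/(-31/(-30) - 13/26)) + 29584 = √2*√(1/(-31*(-1/30) - 13*1/26)) + 29584 = √2*√(1/(31/30 - ½)) + 29584 = √2*√(1/(8/15)) + 29584 = √2*√(15/8) + 29584 = √2*(√30/4) + 29584 = √15/2 + 29584 = 29584 + √15/2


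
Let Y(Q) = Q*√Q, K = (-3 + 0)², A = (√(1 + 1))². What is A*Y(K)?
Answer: 54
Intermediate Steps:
A = 2 (A = (√2)² = 2)
K = 9 (K = (-3)² = 9)
Y(Q) = Q^(3/2)
A*Y(K) = 2*9^(3/2) = 2*27 = 54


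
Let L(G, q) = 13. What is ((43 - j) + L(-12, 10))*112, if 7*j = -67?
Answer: 7344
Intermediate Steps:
j = -67/7 (j = (⅐)*(-67) = -67/7 ≈ -9.5714)
((43 - j) + L(-12, 10))*112 = ((43 - 1*(-67/7)) + 13)*112 = ((43 + 67/7) + 13)*112 = (368/7 + 13)*112 = (459/7)*112 = 7344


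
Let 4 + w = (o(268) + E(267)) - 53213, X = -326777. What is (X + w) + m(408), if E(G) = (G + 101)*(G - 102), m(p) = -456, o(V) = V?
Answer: -319462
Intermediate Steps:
E(G) = (-102 + G)*(101 + G) (E(G) = (101 + G)*(-102 + G) = (-102 + G)*(101 + G))
w = 7771 (w = -4 + ((268 + (-10302 + 267**2 - 1*267)) - 53213) = -4 + ((268 + (-10302 + 71289 - 267)) - 53213) = -4 + ((268 + 60720) - 53213) = -4 + (60988 - 53213) = -4 + 7775 = 7771)
(X + w) + m(408) = (-326777 + 7771) - 456 = -319006 - 456 = -319462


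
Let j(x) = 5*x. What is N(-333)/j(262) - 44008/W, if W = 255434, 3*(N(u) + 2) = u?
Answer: -43257261/167309270 ≈ -0.25855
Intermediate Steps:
N(u) = -2 + u/3
N(-333)/j(262) - 44008/W = (-2 + (⅓)*(-333))/((5*262)) - 44008/255434 = (-2 - 111)/1310 - 44008*1/255434 = -113*1/1310 - 22004/127717 = -113/1310 - 22004/127717 = -43257261/167309270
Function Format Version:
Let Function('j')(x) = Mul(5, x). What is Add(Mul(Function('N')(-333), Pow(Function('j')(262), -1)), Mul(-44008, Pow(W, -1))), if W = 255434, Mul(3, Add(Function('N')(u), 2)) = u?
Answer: Rational(-43257261, 167309270) ≈ -0.25855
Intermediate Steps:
Function('N')(u) = Add(-2, Mul(Rational(1, 3), u))
Add(Mul(Function('N')(-333), Pow(Function('j')(262), -1)), Mul(-44008, Pow(W, -1))) = Add(Mul(Add(-2, Mul(Rational(1, 3), -333)), Pow(Mul(5, 262), -1)), Mul(-44008, Pow(255434, -1))) = Add(Mul(Add(-2, -111), Pow(1310, -1)), Mul(-44008, Rational(1, 255434))) = Add(Mul(-113, Rational(1, 1310)), Rational(-22004, 127717)) = Add(Rational(-113, 1310), Rational(-22004, 127717)) = Rational(-43257261, 167309270)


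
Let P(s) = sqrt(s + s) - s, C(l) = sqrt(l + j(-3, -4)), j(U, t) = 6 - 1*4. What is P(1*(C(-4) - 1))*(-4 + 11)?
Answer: 7 + 7*sqrt(-2 + 2*I*sqrt(2)) - 7*I*sqrt(2) ≈ 12.989 + 1.6707*I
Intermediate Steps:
j(U, t) = 2 (j(U, t) = 6 - 4 = 2)
C(l) = sqrt(2 + l) (C(l) = sqrt(l + 2) = sqrt(2 + l))
P(s) = -s + sqrt(2)*sqrt(s) (P(s) = sqrt(2*s) - s = sqrt(2)*sqrt(s) - s = -s + sqrt(2)*sqrt(s))
P(1*(C(-4) - 1))*(-4 + 11) = (-(sqrt(2 - 4) - 1) + sqrt(2)*sqrt(1*(sqrt(2 - 4) - 1)))*(-4 + 11) = (-(sqrt(-2) - 1) + sqrt(2)*sqrt(1*(sqrt(-2) - 1)))*7 = (-(I*sqrt(2) - 1) + sqrt(2)*sqrt(1*(I*sqrt(2) - 1)))*7 = (-(-1 + I*sqrt(2)) + sqrt(2)*sqrt(1*(-1 + I*sqrt(2))))*7 = (-(-1 + I*sqrt(2)) + sqrt(2)*sqrt(-1 + I*sqrt(2)))*7 = ((1 - I*sqrt(2)) + sqrt(2)*sqrt(-1 + I*sqrt(2)))*7 = (1 + sqrt(2)*sqrt(-1 + I*sqrt(2)) - I*sqrt(2))*7 = 7 - 7*I*sqrt(2) + 7*sqrt(2)*sqrt(-1 + I*sqrt(2))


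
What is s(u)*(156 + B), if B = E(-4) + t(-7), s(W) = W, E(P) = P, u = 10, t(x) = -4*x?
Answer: 1800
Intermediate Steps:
B = 24 (B = -4 - 4*(-7) = -4 + 28 = 24)
s(u)*(156 + B) = 10*(156 + 24) = 10*180 = 1800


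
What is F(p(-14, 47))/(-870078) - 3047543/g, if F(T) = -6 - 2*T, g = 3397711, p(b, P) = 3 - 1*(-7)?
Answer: -1325755888934/1478136795729 ≈ -0.89691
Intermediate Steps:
p(b, P) = 10 (p(b, P) = 3 + 7 = 10)
F(p(-14, 47))/(-870078) - 3047543/g = (-6 - 2*10)/(-870078) - 3047543/3397711 = (-6 - 20)*(-1/870078) - 3047543*1/3397711 = -26*(-1/870078) - 3047543/3397711 = 13/435039 - 3047543/3397711 = -1325755888934/1478136795729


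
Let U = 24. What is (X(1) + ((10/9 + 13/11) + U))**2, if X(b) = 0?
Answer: 6775609/9801 ≈ 691.32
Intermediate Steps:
(X(1) + ((10/9 + 13/11) + U))**2 = (0 + ((10/9 + 13/11) + 24))**2 = (0 + (227/99 + 24))**2 = (0 + 2603/99)**2 = (2603/99)**2 = 6775609/9801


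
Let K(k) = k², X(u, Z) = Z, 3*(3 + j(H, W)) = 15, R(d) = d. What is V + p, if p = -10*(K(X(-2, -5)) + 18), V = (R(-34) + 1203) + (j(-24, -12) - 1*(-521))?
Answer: 1262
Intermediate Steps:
j(H, W) = 2 (j(H, W) = -3 + (⅓)*15 = -3 + 5 = 2)
V = 1692 (V = (-34 + 1203) + (2 - 1*(-521)) = 1169 + (2 + 521) = 1169 + 523 = 1692)
p = -430 (p = -10*((-5)² + 18) = -10*(25 + 18) = -10*43 = -430)
V + p = 1692 - 430 = 1262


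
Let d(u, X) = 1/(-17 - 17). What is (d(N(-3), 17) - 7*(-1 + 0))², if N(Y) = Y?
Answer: 56169/1156 ≈ 48.589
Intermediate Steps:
d(u, X) = -1/34 (d(u, X) = 1/(-34) = -1/34)
(d(N(-3), 17) - 7*(-1 + 0))² = (-1/34 - 7*(-1 + 0))² = (-1/34 - 7*(-1))² = (-1/34 + 7)² = (237/34)² = 56169/1156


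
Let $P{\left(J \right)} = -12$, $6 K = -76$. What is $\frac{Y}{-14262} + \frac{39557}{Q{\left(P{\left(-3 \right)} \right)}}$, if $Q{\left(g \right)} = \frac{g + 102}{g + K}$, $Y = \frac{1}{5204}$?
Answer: $- \frac{36209417355989}{3339875160} \approx -10842.0$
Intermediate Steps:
$K = - \frac{38}{3}$ ($K = \frac{1}{6} \left(-76\right) = - \frac{38}{3} \approx -12.667$)
$Y = \frac{1}{5204} \approx 0.00019216$
$Q{\left(g \right)} = \frac{102 + g}{- \frac{38}{3} + g}$ ($Q{\left(g \right)} = \frac{g + 102}{g - \frac{38}{3}} = \frac{102 + g}{- \frac{38}{3} + g}$)
$\frac{Y}{-14262} + \frac{39557}{Q{\left(P{\left(-3 \right)} \right)}} = \frac{1}{5204 \left(-14262\right)} + \frac{39557}{3 \frac{1}{-38 + 3 \left(-12\right)} \left(102 - 12\right)} = \frac{1}{5204} \left(- \frac{1}{14262}\right) + \frac{39557}{3 \frac{1}{-38 - 36} \cdot 90} = - \frac{1}{74219448} + \frac{39557}{3 \frac{1}{-74} \cdot 90} = - \frac{1}{74219448} + \frac{39557}{3 \left(- \frac{1}{74}\right) 90} = - \frac{1}{74219448} + \frac{39557}{- \frac{135}{37}} = - \frac{1}{74219448} + 39557 \left(- \frac{37}{135}\right) = - \frac{1}{74219448} - \frac{1463609}{135} = - \frac{36209417355989}{3339875160}$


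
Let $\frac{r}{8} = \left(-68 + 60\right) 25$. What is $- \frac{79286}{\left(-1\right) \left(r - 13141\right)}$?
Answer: $- \frac{79286}{14741} \approx -5.3786$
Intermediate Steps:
$r = -1600$ ($r = 8 \left(-68 + 60\right) 25 = 8 \left(\left(-8\right) 25\right) = 8 \left(-200\right) = -1600$)
$- \frac{79286}{\left(-1\right) \left(r - 13141\right)} = - \frac{79286}{\left(-1\right) \left(-1600 - 13141\right)} = - \frac{79286}{\left(-1\right) \left(-14741\right)} = - \frac{79286}{14741}$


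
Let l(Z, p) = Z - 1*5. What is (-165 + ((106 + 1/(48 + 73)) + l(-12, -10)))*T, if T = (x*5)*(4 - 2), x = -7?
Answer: 643650/121 ≈ 5319.4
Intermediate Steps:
l(Z, p) = -5 + Z (l(Z, p) = Z - 5 = -5 + Z)
T = -70 (T = (-7*5)*(4 - 2) = -35*2 = -70)
(-165 + ((106 + 1/(48 + 73)) + l(-12, -10)))*T = (-165 + ((106 + 1/(48 + 73)) + (-5 - 12)))*(-70) = (-165 + ((106 + 1/121) - 17))*(-70) = (-165 + (12827/121 - 17))*(-70) = (-165 + 10770/121)*(-70) = -9195/121*(-70) = 643650/121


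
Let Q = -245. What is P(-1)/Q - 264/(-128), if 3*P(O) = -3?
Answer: 8101/3920 ≈ 2.0666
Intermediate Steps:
P(O) = -1 (P(O) = (⅓)*(-3) = -1)
P(-1)/Q - 264/(-128) = -1/(-245) - 264/(-128) = -1*(-1/245) - 264*(-1/128) = 1/245 + 33/16 = 8101/3920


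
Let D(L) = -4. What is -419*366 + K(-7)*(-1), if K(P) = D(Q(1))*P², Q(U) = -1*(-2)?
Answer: -153158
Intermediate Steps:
Q(U) = 2
K(P) = -4*P²
-419*366 + K(-7)*(-1) = -419*366 - 4*(-7)²*(-1) = -153354 - 4*49*(-1) = -153354 - 196*(-1) = -153354 + 196 = -153158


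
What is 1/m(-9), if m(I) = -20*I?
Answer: 1/180 ≈ 0.0055556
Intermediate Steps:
1/m(-9) = 1/(-20*(-9)) = 1/180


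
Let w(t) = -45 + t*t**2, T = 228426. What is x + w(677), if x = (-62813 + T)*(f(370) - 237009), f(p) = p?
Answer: -38880206019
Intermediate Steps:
x = -39190494707 (x = (-62813 + 228426)*(370 - 237009) = 165613*(-236639) = -39190494707)
w(t) = -45 + t**3
x + w(677) = -39190494707 + (-45 + 677**3) = -39190494707 + (-45 + 310288733) = -39190494707 + 310288688 = -38880206019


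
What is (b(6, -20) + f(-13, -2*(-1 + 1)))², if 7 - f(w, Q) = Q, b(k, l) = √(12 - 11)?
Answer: 64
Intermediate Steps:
b(k, l) = 1 (b(k, l) = √1 = 1)
f(w, Q) = 7 - Q
(b(6, -20) + f(-13, -2*(-1 + 1)))² = (1 + (7 - (-2)*(-1 + 1)))² = (1 + (7 - (-2)*0))² = (1 + (7 - 1*0))² = (1 + (7 + 0))² = (1 + 7)² = 8² = 64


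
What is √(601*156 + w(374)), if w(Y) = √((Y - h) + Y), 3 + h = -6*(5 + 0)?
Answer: √(93756 + √781) ≈ 306.24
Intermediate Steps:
h = -33 (h = -3 - 6*(5 + 0) = -3 - 6*5 = -3 - 30 = -33)
w(Y) = √(33 + 2*Y) (w(Y) = √((Y - 1*(-33)) + Y) = √((Y + 33) + Y) = √((33 + Y) + Y) = √(33 + 2*Y))
√(601*156 + w(374)) = √(601*156 + √(33 + 2*374)) = √(93756 + √(33 + 748)) = √(93756 + √781)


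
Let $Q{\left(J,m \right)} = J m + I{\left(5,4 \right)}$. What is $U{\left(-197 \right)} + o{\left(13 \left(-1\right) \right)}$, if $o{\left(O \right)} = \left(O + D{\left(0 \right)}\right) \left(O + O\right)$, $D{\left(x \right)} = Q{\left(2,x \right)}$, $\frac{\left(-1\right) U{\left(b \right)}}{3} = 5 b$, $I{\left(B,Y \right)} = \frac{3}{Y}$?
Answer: $\frac{6547}{2} \approx 3273.5$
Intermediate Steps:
$U{\left(b \right)} = - 15 b$ ($U{\left(b \right)} = - 3 \cdot 5 b = - 15 b$)
$Q{\left(J,m \right)} = \frac{3}{4} + J m$ ($Q{\left(J,m \right)} = J m + \frac{3}{4} = \frac{3}{4} + J m$)
$D{\left(x \right)} = \frac{3}{4} + 2 x$
$o{\left(O \right)} = 2 O \left(\frac{3}{4} + O\right)$ ($o{\left(O \right)} = \left(O + \left(\frac{3}{4} + 2 \cdot 0\right)\right) \left(O + O\right) = \left(O + \left(\frac{3}{4} + 0\right)\right) 2 O = \left(O + \frac{3}{4}\right) 2 O = \left(\frac{3}{4} + O\right) 2 O = 2 O \left(\frac{3}{4} + O\right)$)
$U{\left(-197 \right)} + o{\left(13 \left(-1\right) \right)} = \left(-15\right) \left(-197\right) + \frac{13 \left(-1\right) \left(3 + 4 \cdot 13 \left(-1\right)\right)}{2} = 2955 + \frac{1}{2} \left(-13\right) \left(3 + 4 \left(-13\right)\right) = 2955 + \frac{1}{2} \left(-13\right) \left(3 - 52\right) = 2955 + \frac{1}{2} \left(-13\right) \left(-49\right) = 2955 + \frac{637}{2} = \frac{6547}{2}$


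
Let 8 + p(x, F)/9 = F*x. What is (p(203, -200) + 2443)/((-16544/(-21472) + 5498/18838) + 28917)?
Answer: -208581579211/16615132985 ≈ -12.554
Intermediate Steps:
p(x, F) = -72 + 9*F*x (p(x, F) = -72 + 9*(F*x) = -72 + 9*F*x)
(p(203, -200) + 2443)/((-16544/(-21472) + 5498/18838) + 28917) = ((-72 + 9*(-200)*203) + 2443)/((-16544/(-21472) + 5498/18838) + 28917) = ((-72 - 365400) + 2443)/((-16544*(-1/21472) + 5498*(1/18838)) + 28917) = (-365472 + 2443)/((47/61 + 2749/9419) + 28917) = -363029/(610382/574559 + 28917) = -363029/16615132985/574559 = -363029*574559/16615132985 = -208581579211/16615132985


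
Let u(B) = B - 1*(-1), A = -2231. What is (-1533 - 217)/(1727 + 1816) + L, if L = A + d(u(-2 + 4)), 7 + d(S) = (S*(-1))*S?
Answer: -7962871/3543 ≈ -2247.5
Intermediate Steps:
u(B) = 1 + B (u(B) = B + 1 = 1 + B)
d(S) = -7 - S**2 (d(S) = -7 + (S*(-1))*S = -7 + (-S)*S = -7 - S**2)
L = -2247 (L = -2231 + (-7 - (1 + (-2 + 4))**2) = -2231 + (-7 - (1 + 2)**2) = -2231 + (-7 - 1*3**2) = -2231 + (-7 - 1*9) = -2231 + (-7 - 9) = -2231 - 16 = -2247)
(-1533 - 217)/(1727 + 1816) + L = (-1533 - 217)/(1727 + 1816) - 2247 = -1750/3543 - 2247 = -7962871/3543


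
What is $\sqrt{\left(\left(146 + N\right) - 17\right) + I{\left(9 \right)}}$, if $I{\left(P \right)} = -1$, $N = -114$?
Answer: $\sqrt{14} \approx 3.7417$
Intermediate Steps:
$\sqrt{\left(\left(146 + N\right) - 17\right) + I{\left(9 \right)}} = \sqrt{\left(\left(146 - 114\right) - 17\right) - 1} = \sqrt{\left(32 - 17\right) - 1} = \sqrt{15 - 1} = \sqrt{14}$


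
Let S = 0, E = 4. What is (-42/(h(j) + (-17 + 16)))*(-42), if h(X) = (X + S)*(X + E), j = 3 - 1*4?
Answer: -441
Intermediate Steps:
j = -1 (j = 3 - 4 = -1)
h(X) = X*(4 + X) (h(X) = (X + 0)*(X + 4) = X*(4 + X))
(-42/(h(j) + (-17 + 16)))*(-42) = (-42/(-(4 - 1) + (-17 + 16)))*(-42) = (-42/(-1*3 - 1))*(-42) = (-42/(-3 - 1))*(-42) = (-42/(-4))*(-42) = -1/4*(-42)*(-42) = (21/2)*(-42) = -441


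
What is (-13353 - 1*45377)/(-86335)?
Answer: 11746/17267 ≈ 0.68026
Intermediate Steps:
(-13353 - 1*45377)/(-86335) = (-13353 - 45377)*(-1/86335) = -58730*(-1/86335) = 11746/17267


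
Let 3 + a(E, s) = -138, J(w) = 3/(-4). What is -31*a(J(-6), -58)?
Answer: 4371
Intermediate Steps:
J(w) = -¾ (J(w) = 3*(-¼) = -¾)
a(E, s) = -141 (a(E, s) = -3 - 138 = -141)
-31*a(J(-6), -58) = -31*(-141) = 4371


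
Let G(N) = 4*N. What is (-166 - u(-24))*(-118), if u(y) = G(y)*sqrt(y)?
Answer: 19588 - 22656*I*sqrt(6) ≈ 19588.0 - 55496.0*I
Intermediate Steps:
u(y) = 4*y**(3/2) (u(y) = (4*y)*sqrt(y) = 4*y**(3/2))
(-166 - u(-24))*(-118) = (-166 - 4*(-24)**(3/2))*(-118) = (-166 - 4*(-48*I*sqrt(6)))*(-118) = (-166 - (-192)*I*sqrt(6))*(-118) = (-166 + 192*I*sqrt(6))*(-118) = 19588 - 22656*I*sqrt(6)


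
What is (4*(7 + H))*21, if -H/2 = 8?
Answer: -756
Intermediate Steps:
H = -16 (H = -2*8 = -16)
(4*(7 + H))*21 = (4*(7 - 16))*21 = (4*(-9))*21 = -36*21 = -756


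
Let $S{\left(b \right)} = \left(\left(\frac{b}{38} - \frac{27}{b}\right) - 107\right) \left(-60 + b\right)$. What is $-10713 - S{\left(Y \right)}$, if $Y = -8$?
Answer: $- \frac{675405}{38} \approx -17774.0$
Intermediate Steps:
$S{\left(b \right)} = \left(-60 + b\right) \left(-107 - \frac{27}{b} + \frac{b}{38}\right)$ ($S{\left(b \right)} = \left(\left(b \frac{1}{38} - \frac{27}{b}\right) - 107\right) \left(-60 + b\right) = \left(\left(\frac{b}{38} - \frac{27}{b}\right) - 107\right) \left(-60 + b\right) = \left(\left(- \frac{27}{b} + \frac{b}{38}\right) - 107\right) \left(-60 + b\right) = \left(-107 - \frac{27}{b} + \frac{b}{38}\right) \left(-60 + b\right) = \left(-60 + b\right) \left(-107 - \frac{27}{b} + \frac{b}{38}\right)$)
$-10713 - S{\left(Y \right)} = -10713 - \frac{61560 - 8 \left(242934 + \left(-8\right)^{2} - -33008\right)}{38 \left(-8\right)} = -10713 - \frac{1}{38} \left(- \frac{1}{8}\right) \left(61560 - 8 \left(242934 + 64 + 33008\right)\right) = -10713 - \frac{1}{38} \left(- \frac{1}{8}\right) \left(61560 - 2208048\right) = -10713 - \frac{1}{38} \left(- \frac{1}{8}\right) \left(-2146488\right) = -10713 - \frac{268311}{38} = - \frac{675405}{38}$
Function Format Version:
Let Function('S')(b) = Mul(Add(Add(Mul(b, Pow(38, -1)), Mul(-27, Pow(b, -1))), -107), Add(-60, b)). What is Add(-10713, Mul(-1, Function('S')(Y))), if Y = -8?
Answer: Rational(-675405, 38) ≈ -17774.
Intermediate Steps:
Function('S')(b) = Mul(Add(-60, b), Add(-107, Mul(-27, Pow(b, -1)), Mul(Rational(1, 38), b))) (Function('S')(b) = Mul(Add(Add(Mul(b, Rational(1, 38)), Mul(-27, Pow(b, -1))), -107), Add(-60, b)) = Mul(Add(Add(Mul(Rational(1, 38), b), Mul(-27, Pow(b, -1))), -107), Add(-60, b)) = Mul(Add(Add(Mul(-27, Pow(b, -1)), Mul(Rational(1, 38), b)), -107), Add(-60, b)) = Mul(Add(-107, Mul(-27, Pow(b, -1)), Mul(Rational(1, 38), b)), Add(-60, b)) = Mul(Add(-60, b), Add(-107, Mul(-27, Pow(b, -1)), Mul(Rational(1, 38), b))))
Add(-10713, Mul(-1, Function('S')(Y))) = Add(-10713, Mul(-1, Mul(Rational(1, 38), Pow(-8, -1), Add(61560, Mul(-8, Add(242934, Pow(-8, 2), Mul(-4126, -8))))))) = Add(-10713, Mul(-1, Mul(Rational(1, 38), Rational(-1, 8), Add(61560, Mul(-8, Add(242934, 64, 33008)))))) = Add(-10713, Mul(-1, Mul(Rational(1, 38), Rational(-1, 8), Add(61560, Mul(-8, 276006))))) = Add(-10713, Mul(-1, Mul(Rational(1, 38), Rational(-1, 8), Add(61560, -2208048)))) = Add(-10713, Mul(-1, Mul(Rational(1, 38), Rational(-1, 8), -2146488))) = Add(-10713, Mul(-1, Rational(268311, 38))) = Add(-10713, Rational(-268311, 38)) = Rational(-675405, 38)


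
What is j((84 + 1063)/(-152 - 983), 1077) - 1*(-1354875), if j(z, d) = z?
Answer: 1537781978/1135 ≈ 1.3549e+6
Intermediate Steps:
j((84 + 1063)/(-152 - 983), 1077) - 1*(-1354875) = (84 + 1063)/(-152 - 983) - 1*(-1354875) = 1147/(-1135) + 1354875 = 1147*(-1/1135) + 1354875 = -1147/1135 + 1354875 = 1537781978/1135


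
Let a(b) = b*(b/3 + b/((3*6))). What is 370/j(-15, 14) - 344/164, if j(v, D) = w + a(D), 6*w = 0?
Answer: 38767/14063 ≈ 2.7567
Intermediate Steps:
w = 0 (w = (⅙)*0 = 0)
a(b) = 7*b²/18 (a(b) = b*(b*(⅓) + b/18) = b*(b/3 + b*(1/18)) = b*(b/3 + b/18) = b*(7*b/18) = 7*b²/18)
j(v, D) = 7*D²/18 (j(v, D) = 0 + 7*D²/18 = 7*D²/18)
370/j(-15, 14) - 344/164 = 370/(((7/18)*14²)) - 344/164 = 370/(((7/18)*196)) - 344*1/164 = 370/(686/9) - 86/41 = 370*(9/686) - 86/41 = 1665/343 - 86/41 = 38767/14063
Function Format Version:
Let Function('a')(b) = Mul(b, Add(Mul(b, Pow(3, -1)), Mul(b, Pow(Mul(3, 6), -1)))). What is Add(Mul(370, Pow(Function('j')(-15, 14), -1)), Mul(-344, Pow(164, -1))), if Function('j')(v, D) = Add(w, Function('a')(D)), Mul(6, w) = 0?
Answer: Rational(38767, 14063) ≈ 2.7567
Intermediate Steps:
w = 0 (w = Mul(Rational(1, 6), 0) = 0)
Function('a')(b) = Mul(Rational(7, 18), Pow(b, 2)) (Function('a')(b) = Mul(b, Add(Mul(b, Rational(1, 3)), Mul(b, Pow(18, -1)))) = Mul(b, Add(Mul(Rational(1, 3), b), Mul(b, Rational(1, 18)))) = Mul(b, Add(Mul(Rational(1, 3), b), Mul(Rational(1, 18), b))) = Mul(b, Mul(Rational(7, 18), b)) = Mul(Rational(7, 18), Pow(b, 2)))
Function('j')(v, D) = Mul(Rational(7, 18), Pow(D, 2)) (Function('j')(v, D) = Add(0, Mul(Rational(7, 18), Pow(D, 2))) = Mul(Rational(7, 18), Pow(D, 2)))
Add(Mul(370, Pow(Function('j')(-15, 14), -1)), Mul(-344, Pow(164, -1))) = Add(Mul(370, Pow(Mul(Rational(7, 18), Pow(14, 2)), -1)), Mul(-344, Pow(164, -1))) = Add(Mul(370, Pow(Mul(Rational(7, 18), 196), -1)), Mul(-344, Rational(1, 164))) = Add(Mul(370, Pow(Rational(686, 9), -1)), Rational(-86, 41)) = Add(Mul(370, Rational(9, 686)), Rational(-86, 41)) = Add(Rational(1665, 343), Rational(-86, 41)) = Rational(38767, 14063)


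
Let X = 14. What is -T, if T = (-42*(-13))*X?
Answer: -7644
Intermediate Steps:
T = 7644 (T = -42*(-13)*14 = 546*14 = 7644)
-T = -1*7644 = -7644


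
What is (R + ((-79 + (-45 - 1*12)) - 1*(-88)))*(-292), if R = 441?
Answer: -114756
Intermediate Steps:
(R + ((-79 + (-45 - 1*12)) - 1*(-88)))*(-292) = (441 + ((-79 + (-45 - 1*12)) - 1*(-88)))*(-292) = (441 + ((-79 + (-45 - 12)) + 88))*(-292) = (441 + ((-79 - 57) + 88))*(-292) = (441 + (-136 + 88))*(-292) = (441 - 48)*(-292) = 393*(-292) = -114756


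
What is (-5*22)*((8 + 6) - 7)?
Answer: -770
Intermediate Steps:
(-5*22)*((8 + 6) - 7) = -110*(14 - 7) = -110*7 = -770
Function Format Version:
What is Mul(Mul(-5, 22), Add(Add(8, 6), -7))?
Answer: -770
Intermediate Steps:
Mul(Mul(-5, 22), Add(Add(8, 6), -7)) = Mul(-110, Add(14, -7)) = Mul(-110, 7) = -770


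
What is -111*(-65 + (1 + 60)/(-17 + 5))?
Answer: 31117/4 ≈ 7779.3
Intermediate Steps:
-111*(-65 + (1 + 60)/(-17 + 5)) = -111*(-65 + 61/(-12)) = -111*(-65 + 61*(-1/12)) = -111*(-65 - 61/12) = -111*(-841/12) = 31117/4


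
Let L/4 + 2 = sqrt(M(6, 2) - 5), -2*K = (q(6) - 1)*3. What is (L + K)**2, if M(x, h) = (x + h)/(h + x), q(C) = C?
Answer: 705/4 - 248*I ≈ 176.25 - 248.0*I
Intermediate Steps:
M(x, h) = 1 (M(x, h) = (h + x)/(h + x) = 1)
K = -15/2 (K = -(6 - 1)*3/2 = -5*3/2 = -1/2*15 = -15/2 ≈ -7.5000)
L = -8 + 8*I (L = -8 + 4*sqrt(1 - 5) = -8 + 4*sqrt(-4) = -8 + 4*(2*I) = -8 + 8*I ≈ -8.0 + 8.0*I)
(L + K)**2 = ((-8 + 8*I) - 15/2)**2 = (-31/2 + 8*I)**2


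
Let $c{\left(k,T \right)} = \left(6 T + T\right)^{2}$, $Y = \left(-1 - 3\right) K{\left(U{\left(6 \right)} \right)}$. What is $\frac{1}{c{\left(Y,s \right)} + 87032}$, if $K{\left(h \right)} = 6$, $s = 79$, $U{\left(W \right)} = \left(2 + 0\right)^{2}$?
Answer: $\frac{1}{392841} \approx 2.5456 \cdot 10^{-6}$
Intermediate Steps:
$U{\left(W \right)} = 4$ ($U{\left(W \right)} = 2^{2} = 4$)
$Y = -24$ ($Y = \left(-1 - 3\right) 6 = \left(-4\right) 6 = -24$)
$c{\left(k,T \right)} = 49 T^{2}$ ($c{\left(k,T \right)} = \left(7 T\right)^{2} = 49 T^{2}$)
$\frac{1}{c{\left(Y,s \right)} + 87032} = \frac{1}{49 \cdot 79^{2} + 87032} = \frac{1}{49 \cdot 6241 + 87032} = \frac{1}{305809 + 87032} = \frac{1}{392841}$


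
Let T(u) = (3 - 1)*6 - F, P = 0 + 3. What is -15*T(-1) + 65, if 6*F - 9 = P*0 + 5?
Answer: -80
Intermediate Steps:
P = 3
F = 7/3 (F = 3/2 + (3*0 + 5)/6 = 3/2 + (0 + 5)/6 = 3/2 + (⅙)*5 = 3/2 + ⅚ = 7/3 ≈ 2.3333)
T(u) = 29/3 (T(u) = (3 - 1)*6 - 1*7/3 = 2*6 - 7/3 = 12 - 7/3 = 29/3)
-15*T(-1) + 65 = -15*29/3 + 65 = -145 + 65 = -80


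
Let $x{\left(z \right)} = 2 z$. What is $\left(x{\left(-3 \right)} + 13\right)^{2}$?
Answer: $49$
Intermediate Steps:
$\left(x{\left(-3 \right)} + 13\right)^{2} = \left(2 \left(-3\right) + 13\right)^{2} = \left(-6 + 13\right)^{2} = 7^{2} = 49$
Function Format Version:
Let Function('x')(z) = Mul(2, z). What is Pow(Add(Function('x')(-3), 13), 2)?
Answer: 49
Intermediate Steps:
Pow(Add(Function('x')(-3), 13), 2) = Pow(Add(Mul(2, -3), 13), 2) = Pow(Add(-6, 13), 2) = Pow(7, 2) = 49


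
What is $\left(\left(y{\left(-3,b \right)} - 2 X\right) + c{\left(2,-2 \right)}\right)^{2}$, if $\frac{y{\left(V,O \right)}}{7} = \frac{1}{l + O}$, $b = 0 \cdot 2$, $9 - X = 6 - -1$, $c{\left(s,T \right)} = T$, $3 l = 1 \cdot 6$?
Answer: $\frac{25}{4} \approx 6.25$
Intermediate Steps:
$l = 2$ ($l = \frac{1 \cdot 6}{3} = \frac{1}{3} \cdot 6 = 2$)
$X = 2$ ($X = 9 - \left(6 - -1\right) = 9 - \left(6 + 1\right) = 9 - 7 = 2$)
$b = 0$
$y{\left(V,O \right)} = \frac{7}{2 + O}$
$\left(\left(y{\left(-3,b \right)} - 2 X\right) + c{\left(2,-2 \right)}\right)^{2} = \left(\left(\frac{7}{2 + 0} - 4\right) - 2\right)^{2} = \left(\left(\frac{7}{2} - 4\right) - 2\right)^{2} = \left(- \frac{1}{2} - 2\right)^{2} = \left(- \frac{5}{2}\right)^{2} = \frac{25}{4}$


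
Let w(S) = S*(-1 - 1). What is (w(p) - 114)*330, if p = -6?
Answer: -33660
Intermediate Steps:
w(S) = -2*S (w(S) = S*(-2) = -2*S)
(w(p) - 114)*330 = (-2*(-6) - 114)*330 = (12 - 114)*330 = -102*330 = -33660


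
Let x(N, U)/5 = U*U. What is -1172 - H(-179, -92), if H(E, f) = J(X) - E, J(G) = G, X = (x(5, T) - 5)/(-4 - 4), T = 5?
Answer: -1336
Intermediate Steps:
x(N, U) = 5*U² (x(N, U) = 5*(U*U) = 5*U²)
X = -15 (X = (5*5² - 5)/(-4 - 4) = (5*25 - 5)/(-8) = (125 - 5)*(-⅛) = 120*(-⅛) = -15)
H(E, f) = -15 - E
-1172 - H(-179, -92) = -1172 - (-15 - 1*(-179)) = -1172 - (-15 + 179) = -1172 - 1*164 = -1172 - 164 = -1336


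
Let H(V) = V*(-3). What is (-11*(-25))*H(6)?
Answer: -4950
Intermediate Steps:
H(V) = -3*V
(-11*(-25))*H(6) = (-11*(-25))*(-3*6) = 275*(-18) = -4950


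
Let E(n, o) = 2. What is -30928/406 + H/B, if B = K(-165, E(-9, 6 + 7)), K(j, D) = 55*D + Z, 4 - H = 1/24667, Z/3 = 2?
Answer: -1525111283/20029604 ≈ -76.143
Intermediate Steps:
Z = 6 (Z = 3*2 = 6)
H = 98667/24667 (H = 4 - 1/24667 = 98667/24667 ≈ 4.0000)
K(j, D) = 6 + 55*D (K(j, D) = 55*D + 6 = 6 + 55*D)
B = 116 (B = 6 + 55*2 = 6 + 110 = 116)
-30928/406 + H/B = -30928/406 + (98667/24667)/116 = -30928*1/406 + (98667/24667)*(1/116) = -15464/203 + 98667/2861372 = -1525111283/20029604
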